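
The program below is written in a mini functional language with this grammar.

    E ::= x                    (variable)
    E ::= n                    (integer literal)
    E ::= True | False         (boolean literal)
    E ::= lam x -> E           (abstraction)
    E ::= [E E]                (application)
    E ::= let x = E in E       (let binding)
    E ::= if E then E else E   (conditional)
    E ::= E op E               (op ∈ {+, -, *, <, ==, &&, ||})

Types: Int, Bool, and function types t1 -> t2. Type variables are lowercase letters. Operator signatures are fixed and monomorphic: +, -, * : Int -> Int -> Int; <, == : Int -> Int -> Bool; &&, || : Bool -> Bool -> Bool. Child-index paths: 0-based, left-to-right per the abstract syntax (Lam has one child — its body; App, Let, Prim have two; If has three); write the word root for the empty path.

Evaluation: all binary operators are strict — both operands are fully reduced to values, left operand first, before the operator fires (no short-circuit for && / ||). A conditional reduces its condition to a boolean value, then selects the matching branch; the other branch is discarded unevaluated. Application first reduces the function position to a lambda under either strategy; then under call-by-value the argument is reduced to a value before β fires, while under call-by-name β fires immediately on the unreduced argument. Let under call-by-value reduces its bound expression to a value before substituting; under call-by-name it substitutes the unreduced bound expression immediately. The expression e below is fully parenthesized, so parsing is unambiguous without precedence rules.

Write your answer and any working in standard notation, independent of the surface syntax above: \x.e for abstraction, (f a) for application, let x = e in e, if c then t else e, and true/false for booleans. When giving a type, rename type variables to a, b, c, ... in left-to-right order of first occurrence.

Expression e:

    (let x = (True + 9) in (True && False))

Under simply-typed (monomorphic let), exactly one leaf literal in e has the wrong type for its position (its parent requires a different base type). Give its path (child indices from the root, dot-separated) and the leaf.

Answer: 0.0 : true

Trace:
  unify Bool ~ Int
  FAIL: mismatch Bool ~ Int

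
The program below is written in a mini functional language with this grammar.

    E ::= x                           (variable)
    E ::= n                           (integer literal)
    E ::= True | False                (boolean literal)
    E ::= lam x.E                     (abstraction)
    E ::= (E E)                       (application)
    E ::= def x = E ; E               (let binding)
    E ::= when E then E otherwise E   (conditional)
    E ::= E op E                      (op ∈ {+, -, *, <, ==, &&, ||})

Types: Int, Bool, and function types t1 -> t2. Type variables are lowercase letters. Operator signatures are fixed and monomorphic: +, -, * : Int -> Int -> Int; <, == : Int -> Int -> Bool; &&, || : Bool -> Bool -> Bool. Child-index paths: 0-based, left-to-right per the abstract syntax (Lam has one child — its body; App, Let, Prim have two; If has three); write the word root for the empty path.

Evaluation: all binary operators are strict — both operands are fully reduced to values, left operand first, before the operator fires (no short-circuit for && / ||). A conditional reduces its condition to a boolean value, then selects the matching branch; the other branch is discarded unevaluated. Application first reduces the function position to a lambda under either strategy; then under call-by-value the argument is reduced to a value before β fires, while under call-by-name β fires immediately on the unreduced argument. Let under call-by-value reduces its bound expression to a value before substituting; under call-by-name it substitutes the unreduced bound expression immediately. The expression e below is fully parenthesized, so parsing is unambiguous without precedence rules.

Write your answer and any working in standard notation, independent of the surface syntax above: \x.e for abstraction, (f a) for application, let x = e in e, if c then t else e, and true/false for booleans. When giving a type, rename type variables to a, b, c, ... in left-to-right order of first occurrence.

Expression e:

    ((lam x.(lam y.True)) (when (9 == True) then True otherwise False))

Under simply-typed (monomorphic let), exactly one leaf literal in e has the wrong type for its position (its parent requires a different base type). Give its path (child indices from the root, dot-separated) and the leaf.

Working:
\y._ : b -> Bool
\x._ : a -> b -> Bool
  unify Int ~ Int
  unify Bool ~ Int
  FAIL: mismatch Bool ~ Int

Answer: 1.0.1 : true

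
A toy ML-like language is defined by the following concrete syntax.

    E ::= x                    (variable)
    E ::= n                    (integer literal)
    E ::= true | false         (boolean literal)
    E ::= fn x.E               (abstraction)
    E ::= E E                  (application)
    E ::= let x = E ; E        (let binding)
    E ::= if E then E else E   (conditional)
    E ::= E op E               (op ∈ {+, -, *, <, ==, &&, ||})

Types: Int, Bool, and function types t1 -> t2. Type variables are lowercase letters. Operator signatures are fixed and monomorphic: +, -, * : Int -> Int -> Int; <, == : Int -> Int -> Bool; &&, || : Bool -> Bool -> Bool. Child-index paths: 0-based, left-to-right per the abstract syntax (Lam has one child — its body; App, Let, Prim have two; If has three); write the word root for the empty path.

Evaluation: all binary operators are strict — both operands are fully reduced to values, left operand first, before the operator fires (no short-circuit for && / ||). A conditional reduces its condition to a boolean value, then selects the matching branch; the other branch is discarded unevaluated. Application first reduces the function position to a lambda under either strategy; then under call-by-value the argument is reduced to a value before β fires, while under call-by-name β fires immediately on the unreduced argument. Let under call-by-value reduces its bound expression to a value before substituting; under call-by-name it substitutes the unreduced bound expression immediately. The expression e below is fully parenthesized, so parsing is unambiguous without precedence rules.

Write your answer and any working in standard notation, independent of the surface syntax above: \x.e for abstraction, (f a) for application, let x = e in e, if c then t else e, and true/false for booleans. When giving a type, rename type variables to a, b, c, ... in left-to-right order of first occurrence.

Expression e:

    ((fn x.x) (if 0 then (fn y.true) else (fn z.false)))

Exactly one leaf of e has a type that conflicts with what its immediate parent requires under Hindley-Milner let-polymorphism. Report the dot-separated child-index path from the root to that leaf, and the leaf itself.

Answer: 1.0 : 0

Working:
x : a
\x._ : a -> a
  unify Int ~ Bool
  FAIL: mismatch Int ~ Bool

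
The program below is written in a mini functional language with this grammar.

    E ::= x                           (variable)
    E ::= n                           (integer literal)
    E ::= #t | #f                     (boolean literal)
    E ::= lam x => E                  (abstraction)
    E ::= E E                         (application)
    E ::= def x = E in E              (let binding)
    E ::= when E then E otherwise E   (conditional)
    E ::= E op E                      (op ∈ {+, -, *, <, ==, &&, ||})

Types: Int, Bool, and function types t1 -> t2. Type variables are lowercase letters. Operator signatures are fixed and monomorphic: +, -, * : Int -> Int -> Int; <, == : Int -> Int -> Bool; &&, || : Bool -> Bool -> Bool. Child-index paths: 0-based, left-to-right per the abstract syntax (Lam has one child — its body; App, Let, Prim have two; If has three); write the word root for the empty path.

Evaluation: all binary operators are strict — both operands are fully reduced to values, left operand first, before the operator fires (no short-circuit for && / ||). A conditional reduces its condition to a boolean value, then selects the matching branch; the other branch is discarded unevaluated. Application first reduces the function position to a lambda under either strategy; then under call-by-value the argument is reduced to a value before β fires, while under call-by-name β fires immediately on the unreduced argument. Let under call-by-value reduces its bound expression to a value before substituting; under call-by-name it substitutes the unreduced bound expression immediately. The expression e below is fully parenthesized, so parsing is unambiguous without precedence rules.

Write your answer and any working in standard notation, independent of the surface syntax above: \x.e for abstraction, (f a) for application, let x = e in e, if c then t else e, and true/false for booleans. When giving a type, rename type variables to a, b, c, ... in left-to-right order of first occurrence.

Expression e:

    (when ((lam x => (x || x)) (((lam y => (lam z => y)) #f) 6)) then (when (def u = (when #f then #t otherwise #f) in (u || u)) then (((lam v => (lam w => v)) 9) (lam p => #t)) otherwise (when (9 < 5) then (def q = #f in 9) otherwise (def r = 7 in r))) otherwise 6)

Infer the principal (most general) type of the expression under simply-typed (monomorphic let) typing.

Answer: Int

Trace:
x : a
  unify a ~ Bool
x : Bool
  unify Bool ~ Bool
\x._ : Bool -> Bool
y : b
\z._ : c -> b
\y._ : b -> c -> b
  unify b -> c -> b ~ Bool -> d
  unify b ~ Bool
  unify c -> Bool ~ d
_ _ : c -> Bool
  unify c -> Bool ~ Int -> e
  unify c ~ Int
  unify Bool ~ e
_ _ : Bool
  unify Bool -> Bool ~ Bool -> f
  unify Bool ~ Bool
  unify Bool ~ f
_ _ : Bool
  unify Bool ~ Bool
  unify Bool ~ Bool
  unify Bool ~ Bool
let u : Bool
u : Bool
  unify Bool ~ Bool
u : Bool
  unify Bool ~ Bool
  unify Bool ~ Bool
v : g
\w._ : h -> g
\v._ : g -> h -> g
  unify g -> h -> g ~ Int -> i
  unify g ~ Int
  unify h -> Int ~ i
_ _ : h -> Int
\p._ : j -> Bool
  unify h -> Int ~ (j -> Bool) -> k
  unify h ~ j -> Bool
  unify Int ~ k
_ _ : Int
  unify Int ~ Int
  unify Int ~ Int
  unify Bool ~ Bool
let q : Bool
let r : Int
r : Int
  unify Int ~ Int
  unify Int ~ Int
  unify Int ~ Int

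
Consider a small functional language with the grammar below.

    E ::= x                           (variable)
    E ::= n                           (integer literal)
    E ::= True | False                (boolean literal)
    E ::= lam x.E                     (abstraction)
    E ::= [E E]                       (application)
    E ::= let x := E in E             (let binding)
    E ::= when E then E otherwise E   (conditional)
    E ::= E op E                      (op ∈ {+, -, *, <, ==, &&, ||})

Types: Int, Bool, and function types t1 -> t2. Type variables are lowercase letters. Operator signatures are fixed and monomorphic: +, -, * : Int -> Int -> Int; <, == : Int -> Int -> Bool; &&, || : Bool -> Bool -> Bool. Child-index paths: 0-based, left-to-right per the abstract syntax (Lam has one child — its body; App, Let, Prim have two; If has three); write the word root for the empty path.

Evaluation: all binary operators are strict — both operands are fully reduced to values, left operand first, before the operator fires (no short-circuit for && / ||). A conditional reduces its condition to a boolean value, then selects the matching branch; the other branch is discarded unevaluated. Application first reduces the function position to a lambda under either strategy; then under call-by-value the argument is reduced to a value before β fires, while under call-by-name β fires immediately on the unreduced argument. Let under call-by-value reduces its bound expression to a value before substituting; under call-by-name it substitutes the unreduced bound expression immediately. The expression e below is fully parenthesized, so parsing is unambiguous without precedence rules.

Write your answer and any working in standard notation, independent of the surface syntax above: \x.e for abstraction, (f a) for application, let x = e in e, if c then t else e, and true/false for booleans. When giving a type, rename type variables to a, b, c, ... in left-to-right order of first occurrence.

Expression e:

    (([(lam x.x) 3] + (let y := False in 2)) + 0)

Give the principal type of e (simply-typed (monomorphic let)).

Answer: Int

Trace:
x : a
\x._ : a -> a
  unify a -> a ~ Int -> b
  unify a ~ Int
  unify Int ~ b
_ _ : Int
  unify Int ~ Int
let y : Bool
  unify Int ~ Int
  unify Int ~ Int
  unify Int ~ Int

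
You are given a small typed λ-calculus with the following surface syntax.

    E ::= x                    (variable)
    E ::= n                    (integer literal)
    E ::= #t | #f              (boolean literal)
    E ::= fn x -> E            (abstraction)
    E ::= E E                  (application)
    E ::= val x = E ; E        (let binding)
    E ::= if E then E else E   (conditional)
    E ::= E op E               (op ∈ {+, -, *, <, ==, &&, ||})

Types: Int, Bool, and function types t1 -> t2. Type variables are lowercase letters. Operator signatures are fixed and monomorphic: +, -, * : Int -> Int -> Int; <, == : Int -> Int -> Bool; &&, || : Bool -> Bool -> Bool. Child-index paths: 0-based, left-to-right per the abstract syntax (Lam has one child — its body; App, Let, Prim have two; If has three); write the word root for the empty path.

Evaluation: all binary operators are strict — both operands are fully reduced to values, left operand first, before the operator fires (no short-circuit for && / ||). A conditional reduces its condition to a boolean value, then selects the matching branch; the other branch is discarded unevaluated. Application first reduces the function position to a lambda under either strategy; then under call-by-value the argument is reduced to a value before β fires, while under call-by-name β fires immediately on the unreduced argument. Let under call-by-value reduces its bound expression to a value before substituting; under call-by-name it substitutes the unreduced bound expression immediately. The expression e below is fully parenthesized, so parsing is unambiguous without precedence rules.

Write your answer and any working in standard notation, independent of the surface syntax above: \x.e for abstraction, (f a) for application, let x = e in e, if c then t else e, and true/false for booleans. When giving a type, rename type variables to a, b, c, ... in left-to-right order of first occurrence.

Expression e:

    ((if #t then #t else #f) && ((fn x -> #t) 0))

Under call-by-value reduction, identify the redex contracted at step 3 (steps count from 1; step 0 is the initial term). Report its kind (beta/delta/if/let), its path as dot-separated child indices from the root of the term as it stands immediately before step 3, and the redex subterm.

Derivation:
step 0: ((if true then true else false) && ((\x.true) 0))
step 1: [if@0] (true && ((\x.true) 0))
step 2: [beta@1] (true && true)
step 3: [delta@root] true

Answer: delta at root : (true && true)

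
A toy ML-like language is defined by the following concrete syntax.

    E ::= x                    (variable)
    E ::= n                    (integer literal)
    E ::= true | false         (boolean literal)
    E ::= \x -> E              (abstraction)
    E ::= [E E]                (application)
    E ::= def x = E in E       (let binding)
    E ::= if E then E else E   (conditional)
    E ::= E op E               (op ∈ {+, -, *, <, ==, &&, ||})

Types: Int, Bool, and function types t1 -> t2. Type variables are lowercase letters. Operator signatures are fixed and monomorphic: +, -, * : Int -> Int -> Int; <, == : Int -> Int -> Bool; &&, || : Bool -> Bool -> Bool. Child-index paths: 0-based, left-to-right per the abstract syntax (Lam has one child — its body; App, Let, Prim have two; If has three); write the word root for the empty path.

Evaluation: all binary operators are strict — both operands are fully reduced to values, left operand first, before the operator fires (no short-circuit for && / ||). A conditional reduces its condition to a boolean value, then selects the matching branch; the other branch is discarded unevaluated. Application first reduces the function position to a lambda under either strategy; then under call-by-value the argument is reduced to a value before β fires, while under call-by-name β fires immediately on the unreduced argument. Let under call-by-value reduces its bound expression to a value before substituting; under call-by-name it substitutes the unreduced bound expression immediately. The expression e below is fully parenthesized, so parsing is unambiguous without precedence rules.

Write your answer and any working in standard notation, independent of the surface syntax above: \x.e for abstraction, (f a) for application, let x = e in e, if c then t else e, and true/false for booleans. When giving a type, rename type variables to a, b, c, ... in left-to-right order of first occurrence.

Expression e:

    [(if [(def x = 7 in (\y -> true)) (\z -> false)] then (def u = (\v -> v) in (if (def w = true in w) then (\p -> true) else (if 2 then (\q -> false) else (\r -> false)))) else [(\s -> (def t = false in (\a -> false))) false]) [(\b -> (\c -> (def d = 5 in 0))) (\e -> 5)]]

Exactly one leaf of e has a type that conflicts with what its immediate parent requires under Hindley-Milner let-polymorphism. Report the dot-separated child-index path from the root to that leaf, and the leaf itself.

Trace:
let x : Int
\y._ : a -> Bool
\z._ : b -> Bool
  unify a -> Bool ~ (b -> Bool) -> c
  unify a ~ b -> Bool
  unify Bool ~ c
_ _ : Bool
  unify Bool ~ Bool
v : d
\v._ : d -> d
let u : forall. d -> d
let w : Bool
w : Bool
  unify Bool ~ Bool
\p._ : e -> Bool
  unify Int ~ Bool
  FAIL: mismatch Int ~ Bool

Answer: 0.1.1.2.0 : 2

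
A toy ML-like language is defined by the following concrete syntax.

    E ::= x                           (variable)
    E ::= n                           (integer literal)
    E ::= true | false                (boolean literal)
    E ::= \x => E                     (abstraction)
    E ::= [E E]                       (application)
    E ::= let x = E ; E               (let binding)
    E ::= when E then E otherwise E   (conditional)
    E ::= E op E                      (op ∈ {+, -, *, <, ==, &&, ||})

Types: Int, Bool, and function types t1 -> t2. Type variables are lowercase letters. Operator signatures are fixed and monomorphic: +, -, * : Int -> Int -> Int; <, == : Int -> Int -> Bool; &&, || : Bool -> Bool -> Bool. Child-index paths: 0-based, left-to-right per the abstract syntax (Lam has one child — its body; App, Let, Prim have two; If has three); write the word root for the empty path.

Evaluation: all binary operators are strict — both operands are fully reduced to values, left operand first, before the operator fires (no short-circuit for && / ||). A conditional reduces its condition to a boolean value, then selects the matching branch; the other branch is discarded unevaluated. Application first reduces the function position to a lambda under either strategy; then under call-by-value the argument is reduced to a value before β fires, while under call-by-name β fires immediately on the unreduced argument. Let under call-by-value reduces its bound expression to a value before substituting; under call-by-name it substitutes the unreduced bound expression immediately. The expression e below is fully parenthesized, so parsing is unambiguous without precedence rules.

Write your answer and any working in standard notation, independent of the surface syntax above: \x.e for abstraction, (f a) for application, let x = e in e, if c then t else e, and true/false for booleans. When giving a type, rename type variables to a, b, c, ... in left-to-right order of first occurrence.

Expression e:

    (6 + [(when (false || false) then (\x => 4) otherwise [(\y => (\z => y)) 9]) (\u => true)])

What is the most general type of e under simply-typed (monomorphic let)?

Answer: Int

Trace:
  unify Int ~ Int
  unify Bool ~ Bool
  unify Bool ~ Bool
  unify Bool ~ Bool
\x._ : a -> Int
y : b
\z._ : c -> b
\y._ : b -> c -> b
  unify b -> c -> b ~ Int -> d
  unify b ~ Int
  unify c -> Int ~ d
_ _ : c -> Int
  unify a -> Int ~ c -> Int
  unify a ~ c
  unify Int ~ Int
\u._ : e -> Bool
  unify c -> Int ~ (e -> Bool) -> f
  unify c ~ e -> Bool
  unify Int ~ f
_ _ : Int
  unify Int ~ Int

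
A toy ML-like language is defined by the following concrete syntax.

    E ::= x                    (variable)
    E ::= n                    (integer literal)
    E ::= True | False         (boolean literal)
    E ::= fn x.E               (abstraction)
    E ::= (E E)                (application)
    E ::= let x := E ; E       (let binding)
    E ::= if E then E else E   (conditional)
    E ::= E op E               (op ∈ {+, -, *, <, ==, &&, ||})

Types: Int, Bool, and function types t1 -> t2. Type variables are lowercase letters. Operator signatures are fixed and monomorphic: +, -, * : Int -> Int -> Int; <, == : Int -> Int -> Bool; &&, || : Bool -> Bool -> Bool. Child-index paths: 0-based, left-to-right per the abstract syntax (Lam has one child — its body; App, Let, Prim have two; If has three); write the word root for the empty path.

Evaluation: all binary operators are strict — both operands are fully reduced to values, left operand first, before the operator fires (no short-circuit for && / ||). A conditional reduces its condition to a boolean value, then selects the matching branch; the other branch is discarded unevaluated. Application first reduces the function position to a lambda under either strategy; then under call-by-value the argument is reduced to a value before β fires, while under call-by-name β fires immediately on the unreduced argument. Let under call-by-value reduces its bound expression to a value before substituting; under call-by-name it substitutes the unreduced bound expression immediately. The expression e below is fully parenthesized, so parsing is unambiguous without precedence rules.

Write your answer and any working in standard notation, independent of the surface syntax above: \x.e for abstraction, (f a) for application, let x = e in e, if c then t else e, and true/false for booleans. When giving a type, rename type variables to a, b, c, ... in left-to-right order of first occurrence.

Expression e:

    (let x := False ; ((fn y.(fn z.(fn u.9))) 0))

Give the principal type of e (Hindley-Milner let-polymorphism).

Answer: a -> b -> Int

Working:
let x : Bool
\u._ : c -> Int
\z._ : b -> c -> Int
\y._ : a -> b -> c -> Int
  unify a -> b -> c -> Int ~ Int -> d
  unify a ~ Int
  unify b -> c -> Int ~ d
_ _ : b -> c -> Int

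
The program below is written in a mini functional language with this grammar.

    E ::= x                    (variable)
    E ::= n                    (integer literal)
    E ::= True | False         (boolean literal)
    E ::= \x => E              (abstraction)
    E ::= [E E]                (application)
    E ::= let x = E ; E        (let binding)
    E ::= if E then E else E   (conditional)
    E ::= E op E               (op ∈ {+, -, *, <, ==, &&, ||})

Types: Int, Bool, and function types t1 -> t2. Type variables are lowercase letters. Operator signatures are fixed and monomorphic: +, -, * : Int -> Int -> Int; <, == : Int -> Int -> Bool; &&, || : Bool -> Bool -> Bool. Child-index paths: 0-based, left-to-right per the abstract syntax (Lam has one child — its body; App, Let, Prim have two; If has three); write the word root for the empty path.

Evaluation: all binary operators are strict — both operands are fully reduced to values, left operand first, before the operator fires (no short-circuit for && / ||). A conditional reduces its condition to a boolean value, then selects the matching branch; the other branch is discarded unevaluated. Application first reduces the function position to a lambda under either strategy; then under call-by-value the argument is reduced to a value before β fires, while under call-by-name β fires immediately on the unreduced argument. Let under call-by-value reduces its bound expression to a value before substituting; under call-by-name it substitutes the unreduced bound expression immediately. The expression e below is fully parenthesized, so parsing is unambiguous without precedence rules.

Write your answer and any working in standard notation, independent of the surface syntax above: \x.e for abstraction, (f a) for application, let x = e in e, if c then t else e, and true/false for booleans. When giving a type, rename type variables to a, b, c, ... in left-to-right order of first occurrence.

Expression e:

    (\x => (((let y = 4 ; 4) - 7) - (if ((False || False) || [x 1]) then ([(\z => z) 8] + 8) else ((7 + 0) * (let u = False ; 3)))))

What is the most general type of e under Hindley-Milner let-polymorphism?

Working:
let y : Int
  unify Int ~ Int
  unify Int ~ Int
  unify Int ~ Int
  unify Bool ~ Bool
  unify Bool ~ Bool
  unify Bool ~ Bool
x : a
  unify a ~ Int -> b
_ _ : b
  unify b ~ Bool
  unify Bool ~ Bool
z : c
\z._ : c -> c
  unify c -> c ~ Int -> d
  unify c ~ Int
  unify Int ~ d
_ _ : Int
  unify Int ~ Int
  unify Int ~ Int
  unify Int ~ Int
  unify Int ~ Int
  unify Int ~ Int
let u : Bool
  unify Int ~ Int
  unify Int ~ Int
  unify Int ~ Int
\x._ : (Int -> Bool) -> Int

Answer: (Int -> Bool) -> Int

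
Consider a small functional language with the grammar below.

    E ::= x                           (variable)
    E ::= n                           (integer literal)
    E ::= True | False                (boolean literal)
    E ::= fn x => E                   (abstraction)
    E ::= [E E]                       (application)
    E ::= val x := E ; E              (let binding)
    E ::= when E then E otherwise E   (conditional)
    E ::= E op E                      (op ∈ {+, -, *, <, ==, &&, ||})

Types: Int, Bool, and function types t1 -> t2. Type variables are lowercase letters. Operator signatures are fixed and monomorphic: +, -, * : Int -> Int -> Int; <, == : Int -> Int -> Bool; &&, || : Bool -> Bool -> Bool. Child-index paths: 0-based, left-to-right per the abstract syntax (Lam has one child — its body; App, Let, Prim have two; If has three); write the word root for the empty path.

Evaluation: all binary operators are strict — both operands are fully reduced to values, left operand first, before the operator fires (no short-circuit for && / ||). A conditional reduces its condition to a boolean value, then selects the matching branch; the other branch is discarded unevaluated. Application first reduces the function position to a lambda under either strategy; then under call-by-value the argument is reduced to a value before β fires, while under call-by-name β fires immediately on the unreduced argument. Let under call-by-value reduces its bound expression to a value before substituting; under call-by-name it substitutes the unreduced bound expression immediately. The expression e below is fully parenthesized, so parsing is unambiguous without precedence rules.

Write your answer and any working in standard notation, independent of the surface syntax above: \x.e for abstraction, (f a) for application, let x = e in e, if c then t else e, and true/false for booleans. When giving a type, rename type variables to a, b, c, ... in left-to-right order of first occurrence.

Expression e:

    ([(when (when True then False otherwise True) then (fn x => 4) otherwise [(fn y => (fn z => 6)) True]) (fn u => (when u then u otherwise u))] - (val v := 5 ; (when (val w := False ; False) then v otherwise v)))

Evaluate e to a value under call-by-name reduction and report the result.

Answer: 1

Derivation:
step 0: (((if (if true then false else true) then (\x.4) else ((\y.(\z.6)) true)) (\u.(if u then u else u))) - (let v = 5 in (if (let w = false in false) then v else v)))
step 1: [if@0.0.0] (((if false then (\x.4) else ((\y.(\z.6)) true)) (\u.(if u then u else u))) - (let v = 5 in (if (let w = false in false) then v else v)))
step 2: [if@0.0] ((((\y.(\z.6)) true) (\u.(if u then u else u))) - (let v = 5 in (if (let w = false in false) then v else v)))
step 3: [beta@0.0] (((\z.6) (\u.(if u then u else u))) - (let v = 5 in (if (let w = false in false) then v else v)))
step 4: [beta@0] (6 - (let v = 5 in (if (let w = false in false) then v else v)))
step 5: [let@1] (6 - (if (let w = false in false) then 5 else 5))
step 6: [let@1.0] (6 - (if false then 5 else 5))
step 7: [if@1] (6 - 5)
step 8: [delta@root] 1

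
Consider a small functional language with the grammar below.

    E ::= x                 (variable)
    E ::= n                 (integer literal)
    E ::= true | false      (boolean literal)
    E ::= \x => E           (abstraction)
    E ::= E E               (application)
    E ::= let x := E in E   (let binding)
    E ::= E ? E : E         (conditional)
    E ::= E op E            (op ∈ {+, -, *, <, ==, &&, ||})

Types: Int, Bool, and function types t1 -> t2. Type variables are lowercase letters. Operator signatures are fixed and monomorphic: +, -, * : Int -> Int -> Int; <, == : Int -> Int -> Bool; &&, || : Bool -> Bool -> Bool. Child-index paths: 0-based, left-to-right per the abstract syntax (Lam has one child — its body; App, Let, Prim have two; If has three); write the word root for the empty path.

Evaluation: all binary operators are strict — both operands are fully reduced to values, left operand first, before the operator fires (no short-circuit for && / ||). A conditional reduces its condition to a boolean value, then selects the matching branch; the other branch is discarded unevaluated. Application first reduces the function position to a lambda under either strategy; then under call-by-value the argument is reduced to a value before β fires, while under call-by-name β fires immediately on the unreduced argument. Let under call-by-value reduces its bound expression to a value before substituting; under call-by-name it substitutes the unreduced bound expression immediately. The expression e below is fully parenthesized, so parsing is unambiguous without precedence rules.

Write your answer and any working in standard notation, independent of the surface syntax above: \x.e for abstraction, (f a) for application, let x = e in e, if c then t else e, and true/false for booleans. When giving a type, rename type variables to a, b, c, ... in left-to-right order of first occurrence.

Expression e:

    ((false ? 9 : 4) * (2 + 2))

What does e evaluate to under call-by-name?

Derivation:
step 0: ((if false then 9 else 4) * (2 + 2))
step 1: [if@0] (4 * (2 + 2))
step 2: [delta@1] (4 * 4)
step 3: [delta@root] 16

Answer: 16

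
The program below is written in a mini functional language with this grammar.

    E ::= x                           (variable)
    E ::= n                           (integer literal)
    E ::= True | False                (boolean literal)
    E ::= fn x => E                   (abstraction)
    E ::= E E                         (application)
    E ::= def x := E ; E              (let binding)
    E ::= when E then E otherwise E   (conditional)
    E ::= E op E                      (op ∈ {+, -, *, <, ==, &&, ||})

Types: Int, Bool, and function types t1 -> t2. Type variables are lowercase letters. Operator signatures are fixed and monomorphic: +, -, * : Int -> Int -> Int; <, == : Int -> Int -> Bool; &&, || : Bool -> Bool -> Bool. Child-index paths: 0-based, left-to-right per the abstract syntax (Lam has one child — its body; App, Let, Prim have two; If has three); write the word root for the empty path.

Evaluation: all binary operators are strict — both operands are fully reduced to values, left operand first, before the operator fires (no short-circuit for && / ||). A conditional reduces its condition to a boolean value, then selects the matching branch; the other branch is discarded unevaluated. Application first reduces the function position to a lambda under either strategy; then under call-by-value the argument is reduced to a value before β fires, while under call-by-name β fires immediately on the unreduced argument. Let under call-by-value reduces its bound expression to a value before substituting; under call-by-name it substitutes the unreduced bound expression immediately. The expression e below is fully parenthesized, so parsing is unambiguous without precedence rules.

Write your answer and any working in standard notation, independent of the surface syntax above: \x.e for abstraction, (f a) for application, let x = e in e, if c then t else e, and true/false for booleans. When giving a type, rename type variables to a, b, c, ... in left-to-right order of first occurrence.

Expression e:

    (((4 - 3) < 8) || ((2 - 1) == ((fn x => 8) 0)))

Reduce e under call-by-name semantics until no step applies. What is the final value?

Derivation:
step 0: (((4 - 3) < 8) || ((2 - 1) == ((\x.8) 0)))
step 1: [delta@0.0] ((1 < 8) || ((2 - 1) == ((\x.8) 0)))
step 2: [delta@0] (true || ((2 - 1) == ((\x.8) 0)))
step 3: [delta@1.0] (true || (1 == ((\x.8) 0)))
step 4: [beta@1.1] (true || (1 == 8))
step 5: [delta@1] (true || false)
step 6: [delta@root] true

Answer: true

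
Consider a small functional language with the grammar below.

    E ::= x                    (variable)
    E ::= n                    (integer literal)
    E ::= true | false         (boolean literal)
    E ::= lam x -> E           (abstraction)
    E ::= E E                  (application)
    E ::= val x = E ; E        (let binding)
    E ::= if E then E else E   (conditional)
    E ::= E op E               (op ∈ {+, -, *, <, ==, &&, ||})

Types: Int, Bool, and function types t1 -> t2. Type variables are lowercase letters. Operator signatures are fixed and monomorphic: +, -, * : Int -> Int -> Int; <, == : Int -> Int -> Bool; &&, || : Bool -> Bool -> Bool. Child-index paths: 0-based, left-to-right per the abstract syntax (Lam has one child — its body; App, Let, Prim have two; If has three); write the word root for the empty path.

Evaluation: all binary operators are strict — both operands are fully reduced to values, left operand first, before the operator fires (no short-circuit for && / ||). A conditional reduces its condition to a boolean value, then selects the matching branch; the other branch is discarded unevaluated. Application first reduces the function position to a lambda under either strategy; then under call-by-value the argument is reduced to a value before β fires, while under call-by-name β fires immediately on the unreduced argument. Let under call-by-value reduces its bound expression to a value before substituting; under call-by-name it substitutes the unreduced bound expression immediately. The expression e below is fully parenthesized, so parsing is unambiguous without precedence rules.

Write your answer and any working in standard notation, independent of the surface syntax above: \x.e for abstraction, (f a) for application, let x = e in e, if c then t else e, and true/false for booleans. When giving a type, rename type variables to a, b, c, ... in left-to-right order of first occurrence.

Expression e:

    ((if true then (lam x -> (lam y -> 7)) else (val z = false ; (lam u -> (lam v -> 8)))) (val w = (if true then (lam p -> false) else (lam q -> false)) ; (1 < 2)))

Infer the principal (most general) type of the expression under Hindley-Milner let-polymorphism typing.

Answer: a -> Int

Trace:
  unify Bool ~ Bool
\y._ : b -> Int
\x._ : a -> b -> Int
let z : Bool
\v._ : d -> Int
\u._ : c -> d -> Int
  unify a -> b -> Int ~ c -> d -> Int
  unify a ~ c
  unify b -> Int ~ d -> Int
  unify b ~ d
  unify Int ~ Int
  unify Bool ~ Bool
\p._ : e -> Bool
\q._ : f -> Bool
  unify e -> Bool ~ f -> Bool
  unify e ~ f
  unify Bool ~ Bool
let w : forall. f -> Bool
  unify Int ~ Int
  unify Int ~ Int
  unify c -> d -> Int ~ Bool -> g
  unify c ~ Bool
  unify d -> Int ~ g
_ _ : d -> Int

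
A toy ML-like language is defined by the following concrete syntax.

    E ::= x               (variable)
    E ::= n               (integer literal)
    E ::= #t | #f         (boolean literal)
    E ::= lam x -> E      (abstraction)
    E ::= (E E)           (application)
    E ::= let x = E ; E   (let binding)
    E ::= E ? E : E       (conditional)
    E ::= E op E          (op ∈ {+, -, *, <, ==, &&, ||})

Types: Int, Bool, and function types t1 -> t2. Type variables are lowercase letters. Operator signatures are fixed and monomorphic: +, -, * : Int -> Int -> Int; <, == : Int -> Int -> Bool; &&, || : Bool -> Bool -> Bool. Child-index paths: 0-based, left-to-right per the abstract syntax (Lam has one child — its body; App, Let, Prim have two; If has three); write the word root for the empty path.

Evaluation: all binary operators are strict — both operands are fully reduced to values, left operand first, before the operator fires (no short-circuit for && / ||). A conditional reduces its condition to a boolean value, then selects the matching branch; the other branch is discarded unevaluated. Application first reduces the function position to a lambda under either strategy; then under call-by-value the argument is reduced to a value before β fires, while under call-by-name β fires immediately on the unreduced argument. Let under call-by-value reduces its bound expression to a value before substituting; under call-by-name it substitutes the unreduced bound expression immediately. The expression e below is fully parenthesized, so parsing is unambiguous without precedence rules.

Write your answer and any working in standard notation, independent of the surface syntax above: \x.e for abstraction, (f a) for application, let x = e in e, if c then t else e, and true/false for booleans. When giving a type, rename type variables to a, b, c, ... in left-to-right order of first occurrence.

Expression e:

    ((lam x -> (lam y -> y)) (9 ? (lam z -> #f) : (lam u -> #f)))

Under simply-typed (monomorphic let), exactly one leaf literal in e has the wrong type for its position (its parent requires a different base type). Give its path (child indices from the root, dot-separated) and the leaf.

Answer: 1.0 : 9

Working:
y : b
\y._ : b -> b
\x._ : a -> b -> b
  unify Int ~ Bool
  FAIL: mismatch Int ~ Bool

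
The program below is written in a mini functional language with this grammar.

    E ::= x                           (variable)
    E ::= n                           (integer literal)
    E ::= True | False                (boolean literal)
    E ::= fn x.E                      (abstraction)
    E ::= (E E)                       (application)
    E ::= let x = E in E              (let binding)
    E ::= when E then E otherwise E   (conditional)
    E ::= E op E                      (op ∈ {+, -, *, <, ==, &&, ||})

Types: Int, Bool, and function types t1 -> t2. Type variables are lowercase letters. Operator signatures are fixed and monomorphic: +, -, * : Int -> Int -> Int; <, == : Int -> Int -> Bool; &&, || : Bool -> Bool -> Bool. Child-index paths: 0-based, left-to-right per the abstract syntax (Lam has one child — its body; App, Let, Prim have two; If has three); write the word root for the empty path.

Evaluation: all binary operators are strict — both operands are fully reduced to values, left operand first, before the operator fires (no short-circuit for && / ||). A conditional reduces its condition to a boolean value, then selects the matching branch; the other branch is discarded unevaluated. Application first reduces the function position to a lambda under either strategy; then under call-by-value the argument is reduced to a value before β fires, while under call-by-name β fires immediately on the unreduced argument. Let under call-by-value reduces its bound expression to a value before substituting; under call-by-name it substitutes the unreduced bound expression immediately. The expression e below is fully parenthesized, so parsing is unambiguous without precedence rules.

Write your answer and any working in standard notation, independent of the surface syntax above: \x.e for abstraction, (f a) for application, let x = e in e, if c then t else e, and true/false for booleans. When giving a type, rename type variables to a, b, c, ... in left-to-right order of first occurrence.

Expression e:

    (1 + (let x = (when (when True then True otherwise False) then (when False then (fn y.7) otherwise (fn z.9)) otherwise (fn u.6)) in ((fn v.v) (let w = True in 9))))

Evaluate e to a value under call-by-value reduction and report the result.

Trace:
step 0: (1 + (let x = (if (if true then true else false) then (if false then (\y.7) else (\z.9)) else (\u.6)) in ((\v.v) (let w = true in 9))))
step 1: [if@1.0.0] (1 + (let x = (if true then (if false then (\y.7) else (\z.9)) else (\u.6)) in ((\v.v) (let w = true in 9))))
step 2: [if@1.0] (1 + (let x = (if false then (\y.7) else (\z.9)) in ((\v.v) (let w = true in 9))))
step 3: [if@1.0] (1 + (let x = (\z.9) in ((\v.v) (let w = true in 9))))
step 4: [let@1] (1 + ((\v.v) (let w = true in 9)))
step 5: [let@1.1] (1 + ((\v.v) 9))
step 6: [beta@1] (1 + 9)
step 7: [delta@root] 10

Answer: 10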